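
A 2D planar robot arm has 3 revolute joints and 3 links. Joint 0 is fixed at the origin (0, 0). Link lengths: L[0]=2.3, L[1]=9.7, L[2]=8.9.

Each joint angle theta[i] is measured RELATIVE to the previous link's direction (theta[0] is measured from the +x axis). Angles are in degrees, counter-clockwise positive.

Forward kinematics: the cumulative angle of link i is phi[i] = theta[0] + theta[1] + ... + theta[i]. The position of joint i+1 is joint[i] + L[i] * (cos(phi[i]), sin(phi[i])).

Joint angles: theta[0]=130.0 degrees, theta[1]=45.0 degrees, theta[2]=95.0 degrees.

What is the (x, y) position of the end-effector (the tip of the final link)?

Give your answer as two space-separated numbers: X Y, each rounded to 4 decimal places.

joint[0] = (0.0000, 0.0000)  (base)
link 0: phi[0] = 130 = 130 deg
  cos(130 deg) = -0.6428, sin(130 deg) = 0.7660
  joint[1] = (0.0000, 0.0000) + 2.3 * (-0.6428, 0.7660) = (0.0000 + -1.4784, 0.0000 + 1.7619) = (-1.4784, 1.7619)
link 1: phi[1] = 130 + 45 = 175 deg
  cos(175 deg) = -0.9962, sin(175 deg) = 0.0872
  joint[2] = (-1.4784, 1.7619) + 9.7 * (-0.9962, 0.0872) = (-1.4784 + -9.6631, 1.7619 + 0.8454) = (-11.1415, 2.6073)
link 2: phi[2] = 130 + 45 + 95 = 270 deg
  cos(270 deg) = -0.0000, sin(270 deg) = -1.0000
  joint[3] = (-11.1415, 2.6073) + 8.9 * (-0.0000, -1.0000) = (-11.1415 + -0.0000, 2.6073 + -8.9000) = (-11.1415, -6.2927)
End effector: (-11.1415, -6.2927)

Answer: -11.1415 -6.2927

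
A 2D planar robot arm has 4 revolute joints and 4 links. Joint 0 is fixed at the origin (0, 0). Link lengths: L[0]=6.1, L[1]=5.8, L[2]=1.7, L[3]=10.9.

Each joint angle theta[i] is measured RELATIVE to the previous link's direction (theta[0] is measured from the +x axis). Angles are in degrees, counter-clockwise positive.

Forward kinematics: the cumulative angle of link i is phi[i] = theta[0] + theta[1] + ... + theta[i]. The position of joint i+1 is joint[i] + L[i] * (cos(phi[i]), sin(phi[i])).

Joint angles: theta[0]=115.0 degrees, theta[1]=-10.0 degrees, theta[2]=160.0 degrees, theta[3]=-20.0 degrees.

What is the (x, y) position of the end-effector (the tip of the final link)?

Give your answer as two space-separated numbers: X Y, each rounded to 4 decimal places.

joint[0] = (0.0000, 0.0000)  (base)
link 0: phi[0] = 115 = 115 deg
  cos(115 deg) = -0.4226, sin(115 deg) = 0.9063
  joint[1] = (0.0000, 0.0000) + 6.1 * (-0.4226, 0.9063) = (0.0000 + -2.5780, 0.0000 + 5.5285) = (-2.5780, 5.5285)
link 1: phi[1] = 115 + -10 = 105 deg
  cos(105 deg) = -0.2588, sin(105 deg) = 0.9659
  joint[2] = (-2.5780, 5.5285) + 5.8 * (-0.2588, 0.9659) = (-2.5780 + -1.5012, 5.5285 + 5.6024) = (-4.0791, 11.1308)
link 2: phi[2] = 115 + -10 + 160 = 265 deg
  cos(265 deg) = -0.0872, sin(265 deg) = -0.9962
  joint[3] = (-4.0791, 11.1308) + 1.7 * (-0.0872, -0.9962) = (-4.0791 + -0.1482, 11.1308 + -1.6935) = (-4.2273, 9.4373)
link 3: phi[3] = 115 + -10 + 160 + -20 = 245 deg
  cos(245 deg) = -0.4226, sin(245 deg) = -0.9063
  joint[4] = (-4.2273, 9.4373) + 10.9 * (-0.4226, -0.9063) = (-4.2273 + -4.6065, 9.4373 + -9.8788) = (-8.8338, -0.4414)
End effector: (-8.8338, -0.4414)

Answer: -8.8338 -0.4414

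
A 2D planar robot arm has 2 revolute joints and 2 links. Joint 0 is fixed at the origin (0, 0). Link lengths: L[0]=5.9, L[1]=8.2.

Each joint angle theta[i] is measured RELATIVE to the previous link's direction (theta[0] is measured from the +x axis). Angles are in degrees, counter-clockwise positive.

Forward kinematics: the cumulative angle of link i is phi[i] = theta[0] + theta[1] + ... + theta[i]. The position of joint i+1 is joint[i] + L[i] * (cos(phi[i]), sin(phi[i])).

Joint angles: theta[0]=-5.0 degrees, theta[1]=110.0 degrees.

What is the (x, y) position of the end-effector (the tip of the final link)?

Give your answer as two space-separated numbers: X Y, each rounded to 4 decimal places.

joint[0] = (0.0000, 0.0000)  (base)
link 0: phi[0] = -5 = -5 deg
  cos(-5 deg) = 0.9962, sin(-5 deg) = -0.0872
  joint[1] = (0.0000, 0.0000) + 5.9 * (0.9962, -0.0872) = (0.0000 + 5.8775, 0.0000 + -0.5142) = (5.8775, -0.5142)
link 1: phi[1] = -5 + 110 = 105 deg
  cos(105 deg) = -0.2588, sin(105 deg) = 0.9659
  joint[2] = (5.8775, -0.5142) + 8.2 * (-0.2588, 0.9659) = (5.8775 + -2.1223, -0.5142 + 7.9206) = (3.7552, 7.4064)
End effector: (3.7552, 7.4064)

Answer: 3.7552 7.4064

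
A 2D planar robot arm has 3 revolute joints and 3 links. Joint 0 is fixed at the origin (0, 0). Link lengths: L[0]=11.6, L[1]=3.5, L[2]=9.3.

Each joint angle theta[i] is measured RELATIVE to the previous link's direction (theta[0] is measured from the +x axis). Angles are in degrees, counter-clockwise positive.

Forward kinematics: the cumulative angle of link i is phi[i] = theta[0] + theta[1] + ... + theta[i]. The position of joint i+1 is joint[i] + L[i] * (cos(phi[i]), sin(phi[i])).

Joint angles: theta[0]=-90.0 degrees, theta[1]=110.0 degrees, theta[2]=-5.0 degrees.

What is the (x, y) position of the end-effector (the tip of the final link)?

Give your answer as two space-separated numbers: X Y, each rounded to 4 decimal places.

joint[0] = (0.0000, 0.0000)  (base)
link 0: phi[0] = -90 = -90 deg
  cos(-90 deg) = 0.0000, sin(-90 deg) = -1.0000
  joint[1] = (0.0000, 0.0000) + 11.6 * (0.0000, -1.0000) = (0.0000 + 0.0000, 0.0000 + -11.6000) = (0.0000, -11.6000)
link 1: phi[1] = -90 + 110 = 20 deg
  cos(20 deg) = 0.9397, sin(20 deg) = 0.3420
  joint[2] = (0.0000, -11.6000) + 3.5 * (0.9397, 0.3420) = (0.0000 + 3.2889, -11.6000 + 1.1971) = (3.2889, -10.4029)
link 2: phi[2] = -90 + 110 + -5 = 15 deg
  cos(15 deg) = 0.9659, sin(15 deg) = 0.2588
  joint[3] = (3.2889, -10.4029) + 9.3 * (0.9659, 0.2588) = (3.2889 + 8.9831, -10.4029 + 2.4070) = (12.2720, -7.9959)
End effector: (12.2720, -7.9959)

Answer: 12.2720 -7.9959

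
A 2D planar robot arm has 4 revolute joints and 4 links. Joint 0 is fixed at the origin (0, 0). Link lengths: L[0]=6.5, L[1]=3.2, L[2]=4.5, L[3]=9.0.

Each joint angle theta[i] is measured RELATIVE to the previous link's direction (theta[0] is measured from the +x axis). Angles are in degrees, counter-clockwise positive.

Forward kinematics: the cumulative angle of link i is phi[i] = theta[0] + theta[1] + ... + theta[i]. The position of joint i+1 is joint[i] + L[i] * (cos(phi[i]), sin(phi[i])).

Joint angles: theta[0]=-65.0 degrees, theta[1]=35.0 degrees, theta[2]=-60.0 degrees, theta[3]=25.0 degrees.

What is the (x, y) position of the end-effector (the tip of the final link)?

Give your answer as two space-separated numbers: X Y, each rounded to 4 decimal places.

joint[0] = (0.0000, 0.0000)  (base)
link 0: phi[0] = -65 = -65 deg
  cos(-65 deg) = 0.4226, sin(-65 deg) = -0.9063
  joint[1] = (0.0000, 0.0000) + 6.5 * (0.4226, -0.9063) = (0.0000 + 2.7470, 0.0000 + -5.8910) = (2.7470, -5.8910)
link 1: phi[1] = -65 + 35 = -30 deg
  cos(-30 deg) = 0.8660, sin(-30 deg) = -0.5000
  joint[2] = (2.7470, -5.8910) + 3.2 * (0.8660, -0.5000) = (2.7470 + 2.7713, -5.8910 + -1.6000) = (5.5183, -7.4910)
link 2: phi[2] = -65 + 35 + -60 = -90 deg
  cos(-90 deg) = 0.0000, sin(-90 deg) = -1.0000
  joint[3] = (5.5183, -7.4910) + 4.5 * (0.0000, -1.0000) = (5.5183 + 0.0000, -7.4910 + -4.5000) = (5.5183, -11.9910)
link 3: phi[3] = -65 + 35 + -60 + 25 = -65 deg
  cos(-65 deg) = 0.4226, sin(-65 deg) = -0.9063
  joint[4] = (5.5183, -11.9910) + 9 * (0.4226, -0.9063) = (5.5183 + 3.8036, -11.9910 + -8.1568) = (9.3219, -20.1478)
End effector: (9.3219, -20.1478)

Answer: 9.3219 -20.1478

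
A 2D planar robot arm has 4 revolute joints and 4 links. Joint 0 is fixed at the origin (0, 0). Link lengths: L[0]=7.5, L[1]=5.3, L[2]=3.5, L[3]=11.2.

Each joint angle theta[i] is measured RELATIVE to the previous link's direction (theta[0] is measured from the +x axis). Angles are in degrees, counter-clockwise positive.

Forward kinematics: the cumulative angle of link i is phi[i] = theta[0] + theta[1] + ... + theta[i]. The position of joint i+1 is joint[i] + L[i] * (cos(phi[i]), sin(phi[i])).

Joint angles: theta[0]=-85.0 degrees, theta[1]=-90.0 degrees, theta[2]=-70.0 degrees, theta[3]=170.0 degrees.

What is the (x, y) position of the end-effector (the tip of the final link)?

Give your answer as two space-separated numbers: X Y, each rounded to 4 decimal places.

joint[0] = (0.0000, 0.0000)  (base)
link 0: phi[0] = -85 = -85 deg
  cos(-85 deg) = 0.0872, sin(-85 deg) = -0.9962
  joint[1] = (0.0000, 0.0000) + 7.5 * (0.0872, -0.9962) = (0.0000 + 0.6537, 0.0000 + -7.4715) = (0.6537, -7.4715)
link 1: phi[1] = -85 + -90 = -175 deg
  cos(-175 deg) = -0.9962, sin(-175 deg) = -0.0872
  joint[2] = (0.6537, -7.4715) + 5.3 * (-0.9962, -0.0872) = (0.6537 + -5.2798, -7.4715 + -0.4619) = (-4.6262, -7.9334)
link 2: phi[2] = -85 + -90 + -70 = -245 deg
  cos(-245 deg) = -0.4226, sin(-245 deg) = 0.9063
  joint[3] = (-4.6262, -7.9334) + 3.5 * (-0.4226, 0.9063) = (-4.6262 + -1.4792, -7.9334 + 3.1721) = (-6.1053, -4.7613)
link 3: phi[3] = -85 + -90 + -70 + 170 = -75 deg
  cos(-75 deg) = 0.2588, sin(-75 deg) = -0.9659
  joint[4] = (-6.1053, -4.7613) + 11.2 * (0.2588, -0.9659) = (-6.1053 + 2.8988, -4.7613 + -10.8184) = (-3.2066, -15.5797)
End effector: (-3.2066, -15.5797)

Answer: -3.2066 -15.5797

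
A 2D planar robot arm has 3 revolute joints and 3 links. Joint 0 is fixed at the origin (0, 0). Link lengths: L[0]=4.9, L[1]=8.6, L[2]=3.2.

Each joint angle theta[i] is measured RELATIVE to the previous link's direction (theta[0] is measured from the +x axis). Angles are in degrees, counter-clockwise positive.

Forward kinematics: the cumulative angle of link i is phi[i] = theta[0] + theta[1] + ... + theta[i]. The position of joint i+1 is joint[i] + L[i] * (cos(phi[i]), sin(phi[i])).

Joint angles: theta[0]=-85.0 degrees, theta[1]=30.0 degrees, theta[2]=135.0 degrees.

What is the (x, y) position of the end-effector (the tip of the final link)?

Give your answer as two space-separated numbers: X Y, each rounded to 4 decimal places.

Answer: 5.9155 -8.7747

Derivation:
joint[0] = (0.0000, 0.0000)  (base)
link 0: phi[0] = -85 = -85 deg
  cos(-85 deg) = 0.0872, sin(-85 deg) = -0.9962
  joint[1] = (0.0000, 0.0000) + 4.9 * (0.0872, -0.9962) = (0.0000 + 0.4271, 0.0000 + -4.8814) = (0.4271, -4.8814)
link 1: phi[1] = -85 + 30 = -55 deg
  cos(-55 deg) = 0.5736, sin(-55 deg) = -0.8192
  joint[2] = (0.4271, -4.8814) + 8.6 * (0.5736, -0.8192) = (0.4271 + 4.9328, -4.8814 + -7.0447) = (5.3598, -11.9261)
link 2: phi[2] = -85 + 30 + 135 = 80 deg
  cos(80 deg) = 0.1736, sin(80 deg) = 0.9848
  joint[3] = (5.3598, -11.9261) + 3.2 * (0.1736, 0.9848) = (5.3598 + 0.5557, -11.9261 + 3.1514) = (5.9155, -8.7747)
End effector: (5.9155, -8.7747)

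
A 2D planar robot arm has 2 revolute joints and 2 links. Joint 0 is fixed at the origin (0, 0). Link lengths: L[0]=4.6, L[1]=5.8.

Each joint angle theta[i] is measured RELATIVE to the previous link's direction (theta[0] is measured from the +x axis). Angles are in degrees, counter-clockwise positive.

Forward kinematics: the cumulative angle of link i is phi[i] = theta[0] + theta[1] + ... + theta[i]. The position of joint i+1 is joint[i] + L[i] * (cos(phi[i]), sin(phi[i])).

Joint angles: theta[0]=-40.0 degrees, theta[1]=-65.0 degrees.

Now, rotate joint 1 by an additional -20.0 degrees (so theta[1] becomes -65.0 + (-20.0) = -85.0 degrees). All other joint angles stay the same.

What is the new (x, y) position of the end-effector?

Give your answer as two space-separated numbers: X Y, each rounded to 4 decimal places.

joint[0] = (0.0000, 0.0000)  (base)
link 0: phi[0] = -40 = -40 deg
  cos(-40 deg) = 0.7660, sin(-40 deg) = -0.6428
  joint[1] = (0.0000, 0.0000) + 4.6 * (0.7660, -0.6428) = (0.0000 + 3.5238, 0.0000 + -2.9568) = (3.5238, -2.9568)
link 1: phi[1] = -40 + -85 = -125 deg
  cos(-125 deg) = -0.5736, sin(-125 deg) = -0.8192
  joint[2] = (3.5238, -2.9568) + 5.8 * (-0.5736, -0.8192) = (3.5238 + -3.3267, -2.9568 + -4.7511) = (0.1971, -7.7079)
End effector: (0.1971, -7.7079)

Answer: 0.1971 -7.7079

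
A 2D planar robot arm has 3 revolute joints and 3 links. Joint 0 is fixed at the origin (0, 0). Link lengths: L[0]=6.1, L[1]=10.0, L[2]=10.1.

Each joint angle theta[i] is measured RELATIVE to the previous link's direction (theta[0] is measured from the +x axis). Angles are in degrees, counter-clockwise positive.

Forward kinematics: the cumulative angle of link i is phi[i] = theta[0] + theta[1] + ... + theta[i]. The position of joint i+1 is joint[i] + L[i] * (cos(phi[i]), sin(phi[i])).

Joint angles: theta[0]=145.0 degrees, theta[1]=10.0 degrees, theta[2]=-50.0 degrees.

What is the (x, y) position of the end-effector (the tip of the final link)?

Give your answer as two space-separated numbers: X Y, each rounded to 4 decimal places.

joint[0] = (0.0000, 0.0000)  (base)
link 0: phi[0] = 145 = 145 deg
  cos(145 deg) = -0.8192, sin(145 deg) = 0.5736
  joint[1] = (0.0000, 0.0000) + 6.1 * (-0.8192, 0.5736) = (0.0000 + -4.9968, 0.0000 + 3.4988) = (-4.9968, 3.4988)
link 1: phi[1] = 145 + 10 = 155 deg
  cos(155 deg) = -0.9063, sin(155 deg) = 0.4226
  joint[2] = (-4.9968, 3.4988) + 10 * (-0.9063, 0.4226) = (-4.9968 + -9.0631, 3.4988 + 4.2262) = (-14.0599, 7.7250)
link 2: phi[2] = 145 + 10 + -50 = 105 deg
  cos(105 deg) = -0.2588, sin(105 deg) = 0.9659
  joint[3] = (-14.0599, 7.7250) + 10.1 * (-0.2588, 0.9659) = (-14.0599 + -2.6141, 7.7250 + 9.7559) = (-16.6740, 17.4808)
End effector: (-16.6740, 17.4808)

Answer: -16.6740 17.4808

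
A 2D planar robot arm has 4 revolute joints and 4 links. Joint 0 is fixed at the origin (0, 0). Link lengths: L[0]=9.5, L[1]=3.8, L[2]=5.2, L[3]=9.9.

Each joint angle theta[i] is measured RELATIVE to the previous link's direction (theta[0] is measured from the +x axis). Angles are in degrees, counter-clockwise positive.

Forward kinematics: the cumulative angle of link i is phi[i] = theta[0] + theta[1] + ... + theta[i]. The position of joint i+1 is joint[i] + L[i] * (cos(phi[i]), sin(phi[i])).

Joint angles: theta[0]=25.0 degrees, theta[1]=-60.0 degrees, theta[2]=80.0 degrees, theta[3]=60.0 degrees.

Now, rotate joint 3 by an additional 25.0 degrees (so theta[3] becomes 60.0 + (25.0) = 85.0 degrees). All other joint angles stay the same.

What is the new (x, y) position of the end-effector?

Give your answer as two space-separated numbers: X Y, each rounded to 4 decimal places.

joint[0] = (0.0000, 0.0000)  (base)
link 0: phi[0] = 25 = 25 deg
  cos(25 deg) = 0.9063, sin(25 deg) = 0.4226
  joint[1] = (0.0000, 0.0000) + 9.5 * (0.9063, 0.4226) = (0.0000 + 8.6099, 0.0000 + 4.0149) = (8.6099, 4.0149)
link 1: phi[1] = 25 + -60 = -35 deg
  cos(-35 deg) = 0.8192, sin(-35 deg) = -0.5736
  joint[2] = (8.6099, 4.0149) + 3.8 * (0.8192, -0.5736) = (8.6099 + 3.1128, 4.0149 + -2.1796) = (11.7227, 1.8353)
link 2: phi[2] = 25 + -60 + 80 = 45 deg
  cos(45 deg) = 0.7071, sin(45 deg) = 0.7071
  joint[3] = (11.7227, 1.8353) + 5.2 * (0.7071, 0.7071) = (11.7227 + 3.6770, 1.8353 + 3.6770) = (15.3997, 5.5122)
link 3: phi[3] = 25 + -60 + 80 + 85 = 130 deg
  cos(130 deg) = -0.6428, sin(130 deg) = 0.7660
  joint[4] = (15.3997, 5.5122) + 9.9 * (-0.6428, 0.7660) = (15.3997 + -6.3636, 5.5122 + 7.5838) = (9.0361, 13.0961)
End effector: (9.0361, 13.0961)

Answer: 9.0361 13.0961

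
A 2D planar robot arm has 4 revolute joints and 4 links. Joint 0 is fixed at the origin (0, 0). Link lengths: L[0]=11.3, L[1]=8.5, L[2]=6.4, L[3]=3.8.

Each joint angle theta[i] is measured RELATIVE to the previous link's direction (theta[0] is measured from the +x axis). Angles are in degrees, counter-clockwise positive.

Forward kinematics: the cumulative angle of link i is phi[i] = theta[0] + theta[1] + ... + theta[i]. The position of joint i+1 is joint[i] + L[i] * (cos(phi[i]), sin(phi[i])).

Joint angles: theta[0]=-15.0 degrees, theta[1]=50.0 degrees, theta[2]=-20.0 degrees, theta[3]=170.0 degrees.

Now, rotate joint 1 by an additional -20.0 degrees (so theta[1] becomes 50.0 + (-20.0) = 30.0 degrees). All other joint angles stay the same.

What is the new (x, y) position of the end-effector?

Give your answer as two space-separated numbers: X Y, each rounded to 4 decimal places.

joint[0] = (0.0000, 0.0000)  (base)
link 0: phi[0] = -15 = -15 deg
  cos(-15 deg) = 0.9659, sin(-15 deg) = -0.2588
  joint[1] = (0.0000, 0.0000) + 11.3 * (0.9659, -0.2588) = (0.0000 + 10.9150, 0.0000 + -2.9247) = (10.9150, -2.9247)
link 1: phi[1] = -15 + 30 = 15 deg
  cos(15 deg) = 0.9659, sin(15 deg) = 0.2588
  joint[2] = (10.9150, -2.9247) + 8.5 * (0.9659, 0.2588) = (10.9150 + 8.2104, -2.9247 + 2.2000) = (19.1253, -0.7247)
link 2: phi[2] = -15 + 30 + -20 = -5 deg
  cos(-5 deg) = 0.9962, sin(-5 deg) = -0.0872
  joint[3] = (19.1253, -0.7247) + 6.4 * (0.9962, -0.0872) = (19.1253 + 6.3756, -0.7247 + -0.5578) = (25.5010, -1.2825)
link 3: phi[3] = -15 + 30 + -20 + 170 = 165 deg
  cos(165 deg) = -0.9659, sin(165 deg) = 0.2588
  joint[4] = (25.5010, -1.2825) + 3.8 * (-0.9659, 0.2588) = (25.5010 + -3.6705, -1.2825 + 0.9835) = (21.8305, -0.2990)
End effector: (21.8305, -0.2990)

Answer: 21.8305 -0.2990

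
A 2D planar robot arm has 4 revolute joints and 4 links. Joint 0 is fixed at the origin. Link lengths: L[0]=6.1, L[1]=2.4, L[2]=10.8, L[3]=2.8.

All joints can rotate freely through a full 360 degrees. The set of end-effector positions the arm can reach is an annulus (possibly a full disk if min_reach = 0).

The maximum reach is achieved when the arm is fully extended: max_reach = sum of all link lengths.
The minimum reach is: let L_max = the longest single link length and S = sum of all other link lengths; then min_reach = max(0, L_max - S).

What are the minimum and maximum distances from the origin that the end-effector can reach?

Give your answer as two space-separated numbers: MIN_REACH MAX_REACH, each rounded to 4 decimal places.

Answer: 0.0000 22.1000

Derivation:
Link lengths: [6.1, 2.4, 10.8, 2.8]
max_reach = 6.1 + 2.4 + 10.8 + 2.8 = 22.1
L_max = max([6.1, 2.4, 10.8, 2.8]) = 10.8
S (sum of others) = 22.1 - 10.8 = 11.3
min_reach = max(0, 10.8 - 11.3) = max(0, -0.5) = 0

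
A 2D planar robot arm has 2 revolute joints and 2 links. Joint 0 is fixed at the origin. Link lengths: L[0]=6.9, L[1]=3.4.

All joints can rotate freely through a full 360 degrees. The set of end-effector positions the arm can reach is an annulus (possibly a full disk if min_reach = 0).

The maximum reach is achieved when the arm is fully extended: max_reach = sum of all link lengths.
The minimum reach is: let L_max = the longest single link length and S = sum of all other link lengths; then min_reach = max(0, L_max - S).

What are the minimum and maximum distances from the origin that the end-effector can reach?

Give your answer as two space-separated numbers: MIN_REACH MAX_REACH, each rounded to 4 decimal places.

Link lengths: [6.9, 3.4]
max_reach = 6.9 + 3.4 = 10.3
L_max = max([6.9, 3.4]) = 6.9
S (sum of others) = 10.3 - 6.9 = 3.4
min_reach = max(0, 6.9 - 3.4) = max(0, 3.5) = 3.5

Answer: 3.5000 10.3000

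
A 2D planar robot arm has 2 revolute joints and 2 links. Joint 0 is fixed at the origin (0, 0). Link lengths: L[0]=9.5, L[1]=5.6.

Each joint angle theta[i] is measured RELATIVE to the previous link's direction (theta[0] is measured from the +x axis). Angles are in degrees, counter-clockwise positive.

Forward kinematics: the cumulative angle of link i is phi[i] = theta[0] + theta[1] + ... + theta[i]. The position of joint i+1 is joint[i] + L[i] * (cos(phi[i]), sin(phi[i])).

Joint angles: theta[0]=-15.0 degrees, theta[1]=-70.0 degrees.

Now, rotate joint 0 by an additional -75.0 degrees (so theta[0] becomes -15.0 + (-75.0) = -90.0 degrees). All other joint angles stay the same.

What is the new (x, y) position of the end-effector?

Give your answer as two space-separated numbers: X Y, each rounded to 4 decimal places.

joint[0] = (0.0000, 0.0000)  (base)
link 0: phi[0] = -90 = -90 deg
  cos(-90 deg) = 0.0000, sin(-90 deg) = -1.0000
  joint[1] = (0.0000, 0.0000) + 9.5 * (0.0000, -1.0000) = (0.0000 + 0.0000, 0.0000 + -9.5000) = (0.0000, -9.5000)
link 1: phi[1] = -90 + -70 = -160 deg
  cos(-160 deg) = -0.9397, sin(-160 deg) = -0.3420
  joint[2] = (0.0000, -9.5000) + 5.6 * (-0.9397, -0.3420) = (0.0000 + -5.2623, -9.5000 + -1.9153) = (-5.2623, -11.4153)
End effector: (-5.2623, -11.4153)

Answer: -5.2623 -11.4153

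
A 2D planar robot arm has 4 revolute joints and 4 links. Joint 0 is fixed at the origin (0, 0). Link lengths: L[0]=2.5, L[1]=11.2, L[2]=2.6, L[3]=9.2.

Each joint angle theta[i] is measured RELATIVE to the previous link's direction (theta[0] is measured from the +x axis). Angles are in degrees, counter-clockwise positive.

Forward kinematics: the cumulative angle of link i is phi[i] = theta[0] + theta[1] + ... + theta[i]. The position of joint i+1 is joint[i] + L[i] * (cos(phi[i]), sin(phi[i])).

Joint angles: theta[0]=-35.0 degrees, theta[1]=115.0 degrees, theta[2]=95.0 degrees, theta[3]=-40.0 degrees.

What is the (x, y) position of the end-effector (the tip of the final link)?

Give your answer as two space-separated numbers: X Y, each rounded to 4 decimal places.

Answer: -5.1027 16.3279

Derivation:
joint[0] = (0.0000, 0.0000)  (base)
link 0: phi[0] = -35 = -35 deg
  cos(-35 deg) = 0.8192, sin(-35 deg) = -0.5736
  joint[1] = (0.0000, 0.0000) + 2.5 * (0.8192, -0.5736) = (0.0000 + 2.0479, 0.0000 + -1.4339) = (2.0479, -1.4339)
link 1: phi[1] = -35 + 115 = 80 deg
  cos(80 deg) = 0.1736, sin(80 deg) = 0.9848
  joint[2] = (2.0479, -1.4339) + 11.2 * (0.1736, 0.9848) = (2.0479 + 1.9449, -1.4339 + 11.0298) = (3.9927, 9.5959)
link 2: phi[2] = -35 + 115 + 95 = 175 deg
  cos(175 deg) = -0.9962, sin(175 deg) = 0.0872
  joint[3] = (3.9927, 9.5959) + 2.6 * (-0.9962, 0.0872) = (3.9927 + -2.5901, 9.5959 + 0.2266) = (1.4026, 9.8225)
link 3: phi[3] = -35 + 115 + 95 + -40 = 135 deg
  cos(135 deg) = -0.7071, sin(135 deg) = 0.7071
  joint[4] = (1.4026, 9.8225) + 9.2 * (-0.7071, 0.7071) = (1.4026 + -6.5054, 9.8225 + 6.5054) = (-5.1027, 16.3279)
End effector: (-5.1027, 16.3279)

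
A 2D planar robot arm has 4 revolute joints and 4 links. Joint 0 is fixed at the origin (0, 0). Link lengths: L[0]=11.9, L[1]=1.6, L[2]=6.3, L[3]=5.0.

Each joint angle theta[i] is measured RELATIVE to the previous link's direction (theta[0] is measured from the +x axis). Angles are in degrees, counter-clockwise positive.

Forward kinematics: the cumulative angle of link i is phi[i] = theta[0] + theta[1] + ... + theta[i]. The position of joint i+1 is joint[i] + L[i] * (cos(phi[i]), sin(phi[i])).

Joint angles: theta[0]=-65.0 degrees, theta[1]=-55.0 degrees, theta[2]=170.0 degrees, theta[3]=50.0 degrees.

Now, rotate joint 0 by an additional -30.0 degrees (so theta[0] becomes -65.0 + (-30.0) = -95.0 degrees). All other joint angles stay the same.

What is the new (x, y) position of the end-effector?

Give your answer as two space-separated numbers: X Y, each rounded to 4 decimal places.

joint[0] = (0.0000, 0.0000)  (base)
link 0: phi[0] = -95 = -95 deg
  cos(-95 deg) = -0.0872, sin(-95 deg) = -0.9962
  joint[1] = (0.0000, 0.0000) + 11.9 * (-0.0872, -0.9962) = (0.0000 + -1.0372, 0.0000 + -11.8547) = (-1.0372, -11.8547)
link 1: phi[1] = -95 + -55 = -150 deg
  cos(-150 deg) = -0.8660, sin(-150 deg) = -0.5000
  joint[2] = (-1.0372, -11.8547) + 1.6 * (-0.8660, -0.5000) = (-1.0372 + -1.3856, -11.8547 + -0.8000) = (-2.4228, -12.6547)
link 2: phi[2] = -95 + -55 + 170 = 20 deg
  cos(20 deg) = 0.9397, sin(20 deg) = 0.3420
  joint[3] = (-2.4228, -12.6547) + 6.3 * (0.9397, 0.3420) = (-2.4228 + 5.9201, -12.6547 + 2.1547) = (3.4973, -10.5000)
link 3: phi[3] = -95 + -55 + 170 + 50 = 70 deg
  cos(70 deg) = 0.3420, sin(70 deg) = 0.9397
  joint[4] = (3.4973, -10.5000) + 5 * (0.3420, 0.9397) = (3.4973 + 1.7101, -10.5000 + 4.6985) = (5.2074, -5.8015)
End effector: (5.2074, -5.8015)

Answer: 5.2074 -5.8015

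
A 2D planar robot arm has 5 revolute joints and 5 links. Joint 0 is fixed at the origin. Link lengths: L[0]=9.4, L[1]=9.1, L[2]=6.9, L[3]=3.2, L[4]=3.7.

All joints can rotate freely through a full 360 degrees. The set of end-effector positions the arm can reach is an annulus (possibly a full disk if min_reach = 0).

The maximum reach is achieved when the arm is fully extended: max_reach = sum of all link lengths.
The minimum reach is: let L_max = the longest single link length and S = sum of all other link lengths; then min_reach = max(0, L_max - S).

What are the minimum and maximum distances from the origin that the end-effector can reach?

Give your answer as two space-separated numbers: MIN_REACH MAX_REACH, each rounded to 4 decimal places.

Link lengths: [9.4, 9.1, 6.9, 3.2, 3.7]
max_reach = 9.4 + 9.1 + 6.9 + 3.2 + 3.7 = 32.3
L_max = max([9.4, 9.1, 6.9, 3.2, 3.7]) = 9.4
S (sum of others) = 32.3 - 9.4 = 22.9
min_reach = max(0, 9.4 - 22.9) = max(0, -13.5) = 0

Answer: 0.0000 32.3000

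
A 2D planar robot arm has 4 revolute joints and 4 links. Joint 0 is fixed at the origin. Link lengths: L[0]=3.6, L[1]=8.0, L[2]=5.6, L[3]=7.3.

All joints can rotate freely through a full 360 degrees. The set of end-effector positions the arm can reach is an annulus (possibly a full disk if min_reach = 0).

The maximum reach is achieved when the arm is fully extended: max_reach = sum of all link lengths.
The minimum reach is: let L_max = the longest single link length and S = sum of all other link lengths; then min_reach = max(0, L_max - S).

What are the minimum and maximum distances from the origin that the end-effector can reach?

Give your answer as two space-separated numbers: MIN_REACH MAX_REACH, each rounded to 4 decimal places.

Answer: 0.0000 24.5000

Derivation:
Link lengths: [3.6, 8.0, 5.6, 7.3]
max_reach = 3.6 + 8 + 5.6 + 7.3 = 24.5
L_max = max([3.6, 8.0, 5.6, 7.3]) = 8
S (sum of others) = 24.5 - 8 = 16.5
min_reach = max(0, 8 - 16.5) = max(0, -8.5) = 0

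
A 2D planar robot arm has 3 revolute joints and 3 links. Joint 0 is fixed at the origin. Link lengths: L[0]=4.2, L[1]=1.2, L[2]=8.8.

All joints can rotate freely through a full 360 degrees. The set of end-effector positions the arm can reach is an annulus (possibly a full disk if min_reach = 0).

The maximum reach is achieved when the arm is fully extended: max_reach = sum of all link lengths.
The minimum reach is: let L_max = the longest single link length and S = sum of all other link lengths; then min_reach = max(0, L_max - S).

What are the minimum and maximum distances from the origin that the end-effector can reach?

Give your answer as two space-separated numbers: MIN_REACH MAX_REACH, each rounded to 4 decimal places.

Link lengths: [4.2, 1.2, 8.8]
max_reach = 4.2 + 1.2 + 8.8 = 14.2
L_max = max([4.2, 1.2, 8.8]) = 8.8
S (sum of others) = 14.2 - 8.8 = 5.4
min_reach = max(0, 8.8 - 5.4) = max(0, 3.4) = 3.4

Answer: 3.4000 14.2000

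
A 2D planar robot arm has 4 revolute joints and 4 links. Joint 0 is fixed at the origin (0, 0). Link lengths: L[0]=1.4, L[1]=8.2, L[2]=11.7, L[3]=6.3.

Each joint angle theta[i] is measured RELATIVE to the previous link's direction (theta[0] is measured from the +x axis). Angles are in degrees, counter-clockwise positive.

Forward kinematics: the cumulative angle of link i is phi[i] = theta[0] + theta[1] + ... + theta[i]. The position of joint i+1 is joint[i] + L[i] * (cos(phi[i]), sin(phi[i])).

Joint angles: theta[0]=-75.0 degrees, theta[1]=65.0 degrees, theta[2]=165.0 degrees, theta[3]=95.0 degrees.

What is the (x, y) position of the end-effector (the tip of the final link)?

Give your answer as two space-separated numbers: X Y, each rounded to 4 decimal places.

joint[0] = (0.0000, 0.0000)  (base)
link 0: phi[0] = -75 = -75 deg
  cos(-75 deg) = 0.2588, sin(-75 deg) = -0.9659
  joint[1] = (0.0000, 0.0000) + 1.4 * (0.2588, -0.9659) = (0.0000 + 0.3623, 0.0000 + -1.3523) = (0.3623, -1.3523)
link 1: phi[1] = -75 + 65 = -10 deg
  cos(-10 deg) = 0.9848, sin(-10 deg) = -0.1736
  joint[2] = (0.3623, -1.3523) + 8.2 * (0.9848, -0.1736) = (0.3623 + 8.0754, -1.3523 + -1.4239) = (8.4378, -2.7762)
link 2: phi[2] = -75 + 65 + 165 = 155 deg
  cos(155 deg) = -0.9063, sin(155 deg) = 0.4226
  joint[3] = (8.4378, -2.7762) + 11.7 * (-0.9063, 0.4226) = (8.4378 + -10.6038, -2.7762 + 4.9446) = (-2.1660, 2.1684)
link 3: phi[3] = -75 + 65 + 165 + 95 = 250 deg
  cos(250 deg) = -0.3420, sin(250 deg) = -0.9397
  joint[4] = (-2.1660, 2.1684) + 6.3 * (-0.3420, -0.9397) = (-2.1660 + -2.1547, 2.1684 + -5.9201) = (-4.3208, -3.7516)
End effector: (-4.3208, -3.7516)

Answer: -4.3208 -3.7516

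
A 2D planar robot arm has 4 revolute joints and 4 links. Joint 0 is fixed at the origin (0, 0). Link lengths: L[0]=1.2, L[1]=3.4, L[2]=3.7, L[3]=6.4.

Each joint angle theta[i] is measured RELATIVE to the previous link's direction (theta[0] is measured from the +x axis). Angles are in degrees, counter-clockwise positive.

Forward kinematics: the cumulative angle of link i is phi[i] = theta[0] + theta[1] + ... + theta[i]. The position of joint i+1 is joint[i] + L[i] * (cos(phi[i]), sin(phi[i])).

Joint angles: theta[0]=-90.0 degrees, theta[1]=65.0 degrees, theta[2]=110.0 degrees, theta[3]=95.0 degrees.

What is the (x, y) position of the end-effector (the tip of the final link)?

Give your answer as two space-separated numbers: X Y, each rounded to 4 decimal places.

Answer: -2.9961 1.0490

Derivation:
joint[0] = (0.0000, 0.0000)  (base)
link 0: phi[0] = -90 = -90 deg
  cos(-90 deg) = 0.0000, sin(-90 deg) = -1.0000
  joint[1] = (0.0000, 0.0000) + 1.2 * (0.0000, -1.0000) = (0.0000 + 0.0000, 0.0000 + -1.2000) = (0.0000, -1.2000)
link 1: phi[1] = -90 + 65 = -25 deg
  cos(-25 deg) = 0.9063, sin(-25 deg) = -0.4226
  joint[2] = (0.0000, -1.2000) + 3.4 * (0.9063, -0.4226) = (0.0000 + 3.0814, -1.2000 + -1.4369) = (3.0814, -2.6369)
link 2: phi[2] = -90 + 65 + 110 = 85 deg
  cos(85 deg) = 0.0872, sin(85 deg) = 0.9962
  joint[3] = (3.0814, -2.6369) + 3.7 * (0.0872, 0.9962) = (3.0814 + 0.3225, -2.6369 + 3.6859) = (3.4039, 1.0490)
link 3: phi[3] = -90 + 65 + 110 + 95 = 180 deg
  cos(180 deg) = -1.0000, sin(180 deg) = 0.0000
  joint[4] = (3.4039, 1.0490) + 6.4 * (-1.0000, 0.0000) = (3.4039 + -6.4000, 1.0490 + 0.0000) = (-2.9961, 1.0490)
End effector: (-2.9961, 1.0490)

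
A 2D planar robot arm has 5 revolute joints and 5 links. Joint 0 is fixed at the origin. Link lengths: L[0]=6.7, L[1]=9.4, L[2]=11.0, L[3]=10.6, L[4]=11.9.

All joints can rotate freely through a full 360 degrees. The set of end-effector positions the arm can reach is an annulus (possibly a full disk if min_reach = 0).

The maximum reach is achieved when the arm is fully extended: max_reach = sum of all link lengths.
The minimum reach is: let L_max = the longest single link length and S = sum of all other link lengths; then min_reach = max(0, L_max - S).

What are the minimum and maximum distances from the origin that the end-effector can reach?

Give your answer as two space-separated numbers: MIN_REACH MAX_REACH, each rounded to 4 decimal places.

Link lengths: [6.7, 9.4, 11.0, 10.6, 11.9]
max_reach = 6.7 + 9.4 + 11 + 10.6 + 11.9 = 49.6
L_max = max([6.7, 9.4, 11.0, 10.6, 11.9]) = 11.9
S (sum of others) = 49.6 - 11.9 = 37.7
min_reach = max(0, 11.9 - 37.7) = max(0, -25.8) = 0

Answer: 0.0000 49.6000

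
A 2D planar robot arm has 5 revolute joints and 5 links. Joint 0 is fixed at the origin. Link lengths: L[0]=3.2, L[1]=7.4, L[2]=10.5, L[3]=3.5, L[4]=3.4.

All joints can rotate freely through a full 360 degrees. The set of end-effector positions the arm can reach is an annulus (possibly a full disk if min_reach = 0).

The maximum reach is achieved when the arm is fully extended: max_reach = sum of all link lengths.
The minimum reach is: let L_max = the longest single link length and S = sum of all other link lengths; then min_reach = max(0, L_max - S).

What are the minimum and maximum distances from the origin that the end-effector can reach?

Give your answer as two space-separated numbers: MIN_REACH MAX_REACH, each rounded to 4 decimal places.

Link lengths: [3.2, 7.4, 10.5, 3.5, 3.4]
max_reach = 3.2 + 7.4 + 10.5 + 3.5 + 3.4 = 28
L_max = max([3.2, 7.4, 10.5, 3.5, 3.4]) = 10.5
S (sum of others) = 28 - 10.5 = 17.5
min_reach = max(0, 10.5 - 17.5) = max(0, -7) = 0

Answer: 0.0000 28.0000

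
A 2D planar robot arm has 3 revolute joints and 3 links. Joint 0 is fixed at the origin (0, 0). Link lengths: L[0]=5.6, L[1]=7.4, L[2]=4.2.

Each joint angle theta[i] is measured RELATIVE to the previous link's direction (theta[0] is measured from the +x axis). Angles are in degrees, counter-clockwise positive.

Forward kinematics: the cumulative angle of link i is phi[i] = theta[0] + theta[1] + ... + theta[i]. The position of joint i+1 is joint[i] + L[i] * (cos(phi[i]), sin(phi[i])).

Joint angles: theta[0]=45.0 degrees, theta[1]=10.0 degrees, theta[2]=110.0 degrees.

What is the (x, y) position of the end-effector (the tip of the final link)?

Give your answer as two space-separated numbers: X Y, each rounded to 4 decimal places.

Answer: 4.1474 11.1086

Derivation:
joint[0] = (0.0000, 0.0000)  (base)
link 0: phi[0] = 45 = 45 deg
  cos(45 deg) = 0.7071, sin(45 deg) = 0.7071
  joint[1] = (0.0000, 0.0000) + 5.6 * (0.7071, 0.7071) = (0.0000 + 3.9598, 0.0000 + 3.9598) = (3.9598, 3.9598)
link 1: phi[1] = 45 + 10 = 55 deg
  cos(55 deg) = 0.5736, sin(55 deg) = 0.8192
  joint[2] = (3.9598, 3.9598) + 7.4 * (0.5736, 0.8192) = (3.9598 + 4.2445, 3.9598 + 6.0617) = (8.2043, 10.0215)
link 2: phi[2] = 45 + 10 + 110 = 165 deg
  cos(165 deg) = -0.9659, sin(165 deg) = 0.2588
  joint[3] = (8.2043, 10.0215) + 4.2 * (-0.9659, 0.2588) = (8.2043 + -4.0569, 10.0215 + 1.0870) = (4.1474, 11.1086)
End effector: (4.1474, 11.1086)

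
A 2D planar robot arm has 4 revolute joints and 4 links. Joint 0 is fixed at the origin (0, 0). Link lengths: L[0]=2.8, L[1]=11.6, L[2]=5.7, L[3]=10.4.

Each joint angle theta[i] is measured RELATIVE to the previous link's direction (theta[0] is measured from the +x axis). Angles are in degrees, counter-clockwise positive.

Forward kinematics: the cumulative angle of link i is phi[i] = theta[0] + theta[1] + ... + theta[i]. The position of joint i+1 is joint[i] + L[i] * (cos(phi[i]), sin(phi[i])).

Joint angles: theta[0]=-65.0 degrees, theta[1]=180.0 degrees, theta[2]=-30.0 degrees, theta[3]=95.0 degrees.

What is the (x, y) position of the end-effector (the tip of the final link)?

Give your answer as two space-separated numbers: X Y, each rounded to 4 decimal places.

joint[0] = (0.0000, 0.0000)  (base)
link 0: phi[0] = -65 = -65 deg
  cos(-65 deg) = 0.4226, sin(-65 deg) = -0.9063
  joint[1] = (0.0000, 0.0000) + 2.8 * (0.4226, -0.9063) = (0.0000 + 1.1833, 0.0000 + -2.5377) = (1.1833, -2.5377)
link 1: phi[1] = -65 + 180 = 115 deg
  cos(115 deg) = -0.4226, sin(115 deg) = 0.9063
  joint[2] = (1.1833, -2.5377) + 11.6 * (-0.4226, 0.9063) = (1.1833 + -4.9024, -2.5377 + 10.5132) = (-3.7190, 7.9755)
link 2: phi[2] = -65 + 180 + -30 = 85 deg
  cos(85 deg) = 0.0872, sin(85 deg) = 0.9962
  joint[3] = (-3.7190, 7.9755) + 5.7 * (0.0872, 0.9962) = (-3.7190 + 0.4968, 7.9755 + 5.6783) = (-3.2223, 13.6538)
link 3: phi[3] = -65 + 180 + -30 + 95 = 180 deg
  cos(180 deg) = -1.0000, sin(180 deg) = 0.0000
  joint[4] = (-3.2223, 13.6538) + 10.4 * (-1.0000, 0.0000) = (-3.2223 + -10.4000, 13.6538 + 0.0000) = (-13.6223, 13.6538)
End effector: (-13.6223, 13.6538)

Answer: -13.6223 13.6538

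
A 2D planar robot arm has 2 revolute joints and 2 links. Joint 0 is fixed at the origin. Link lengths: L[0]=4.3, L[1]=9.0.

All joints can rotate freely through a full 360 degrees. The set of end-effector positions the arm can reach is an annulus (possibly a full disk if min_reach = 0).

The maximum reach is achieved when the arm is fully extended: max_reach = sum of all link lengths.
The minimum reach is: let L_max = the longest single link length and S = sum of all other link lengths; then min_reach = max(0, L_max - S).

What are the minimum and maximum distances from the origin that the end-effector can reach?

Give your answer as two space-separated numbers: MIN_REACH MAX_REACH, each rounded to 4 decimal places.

Answer: 4.7000 13.3000

Derivation:
Link lengths: [4.3, 9.0]
max_reach = 4.3 + 9 = 13.3
L_max = max([4.3, 9.0]) = 9
S (sum of others) = 13.3 - 9 = 4.3
min_reach = max(0, 9 - 4.3) = max(0, 4.7) = 4.7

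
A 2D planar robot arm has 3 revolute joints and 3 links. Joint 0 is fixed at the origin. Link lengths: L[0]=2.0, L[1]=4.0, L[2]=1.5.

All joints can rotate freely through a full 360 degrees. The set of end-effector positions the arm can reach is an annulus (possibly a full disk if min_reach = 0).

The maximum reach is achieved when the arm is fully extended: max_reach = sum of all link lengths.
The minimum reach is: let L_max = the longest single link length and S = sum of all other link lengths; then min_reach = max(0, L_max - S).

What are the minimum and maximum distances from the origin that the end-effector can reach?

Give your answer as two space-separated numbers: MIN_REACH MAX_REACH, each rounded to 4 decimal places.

Answer: 0.5000 7.5000

Derivation:
Link lengths: [2.0, 4.0, 1.5]
max_reach = 2 + 4 + 1.5 = 7.5
L_max = max([2.0, 4.0, 1.5]) = 4
S (sum of others) = 7.5 - 4 = 3.5
min_reach = max(0, 4 - 3.5) = max(0, 0.5) = 0.5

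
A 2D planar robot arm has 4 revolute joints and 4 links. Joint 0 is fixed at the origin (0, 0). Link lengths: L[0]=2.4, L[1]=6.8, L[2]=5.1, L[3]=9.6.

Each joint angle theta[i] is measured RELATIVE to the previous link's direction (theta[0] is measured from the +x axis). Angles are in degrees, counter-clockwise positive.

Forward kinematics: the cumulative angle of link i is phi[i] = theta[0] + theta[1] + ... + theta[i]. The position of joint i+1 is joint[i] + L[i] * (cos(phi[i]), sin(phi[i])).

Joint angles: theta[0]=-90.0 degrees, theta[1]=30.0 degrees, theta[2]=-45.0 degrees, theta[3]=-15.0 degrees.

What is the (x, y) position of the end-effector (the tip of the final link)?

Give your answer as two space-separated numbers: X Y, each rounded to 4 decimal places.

Answer: -2.7200 -21.5290

Derivation:
joint[0] = (0.0000, 0.0000)  (base)
link 0: phi[0] = -90 = -90 deg
  cos(-90 deg) = 0.0000, sin(-90 deg) = -1.0000
  joint[1] = (0.0000, 0.0000) + 2.4 * (0.0000, -1.0000) = (0.0000 + 0.0000, 0.0000 + -2.4000) = (0.0000, -2.4000)
link 1: phi[1] = -90 + 30 = -60 deg
  cos(-60 deg) = 0.5000, sin(-60 deg) = -0.8660
  joint[2] = (0.0000, -2.4000) + 6.8 * (0.5000, -0.8660) = (0.0000 + 3.4000, -2.4000 + -5.8890) = (3.4000, -8.2890)
link 2: phi[2] = -90 + 30 + -45 = -105 deg
  cos(-105 deg) = -0.2588, sin(-105 deg) = -0.9659
  joint[3] = (3.4000, -8.2890) + 5.1 * (-0.2588, -0.9659) = (3.4000 + -1.3200, -8.2890 + -4.9262) = (2.0800, -13.2152)
link 3: phi[3] = -90 + 30 + -45 + -15 = -120 deg
  cos(-120 deg) = -0.5000, sin(-120 deg) = -0.8660
  joint[4] = (2.0800, -13.2152) + 9.6 * (-0.5000, -0.8660) = (2.0800 + -4.8000, -13.2152 + -8.3138) = (-2.7200, -21.5290)
End effector: (-2.7200, -21.5290)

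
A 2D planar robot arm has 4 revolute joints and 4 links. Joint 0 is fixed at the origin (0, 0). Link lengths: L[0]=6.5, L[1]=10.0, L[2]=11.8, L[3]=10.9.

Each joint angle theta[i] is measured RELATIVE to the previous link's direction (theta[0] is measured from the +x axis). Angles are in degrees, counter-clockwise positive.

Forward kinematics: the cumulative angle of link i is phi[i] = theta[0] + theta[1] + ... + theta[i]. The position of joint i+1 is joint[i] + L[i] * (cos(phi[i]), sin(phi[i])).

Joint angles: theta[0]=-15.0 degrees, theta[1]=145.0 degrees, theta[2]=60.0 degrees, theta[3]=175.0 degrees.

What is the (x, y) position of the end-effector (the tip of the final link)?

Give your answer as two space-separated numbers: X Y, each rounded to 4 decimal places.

joint[0] = (0.0000, 0.0000)  (base)
link 0: phi[0] = -15 = -15 deg
  cos(-15 deg) = 0.9659, sin(-15 deg) = -0.2588
  joint[1] = (0.0000, 0.0000) + 6.5 * (0.9659, -0.2588) = (0.0000 + 6.2785, 0.0000 + -1.6823) = (6.2785, -1.6823)
link 1: phi[1] = -15 + 145 = 130 deg
  cos(130 deg) = -0.6428, sin(130 deg) = 0.7660
  joint[2] = (6.2785, -1.6823) + 10 * (-0.6428, 0.7660) = (6.2785 + -6.4279, -1.6823 + 7.6604) = (-0.1494, 5.9781)
link 2: phi[2] = -15 + 145 + 60 = 190 deg
  cos(190 deg) = -0.9848, sin(190 deg) = -0.1736
  joint[3] = (-0.1494, 5.9781) + 11.8 * (-0.9848, -0.1736) = (-0.1494 + -11.6207, 5.9781 + -2.0490) = (-11.7701, 3.9291)
link 3: phi[3] = -15 + 145 + 60 + 175 = 365 deg
  cos(365 deg) = 0.9962, sin(365 deg) = 0.0872
  joint[4] = (-11.7701, 3.9291) + 10.9 * (0.9962, 0.0872) = (-11.7701 + 10.8585, 3.9291 + 0.9500) = (-0.9116, 4.8791)
End effector: (-0.9116, 4.8791)

Answer: -0.9116 4.8791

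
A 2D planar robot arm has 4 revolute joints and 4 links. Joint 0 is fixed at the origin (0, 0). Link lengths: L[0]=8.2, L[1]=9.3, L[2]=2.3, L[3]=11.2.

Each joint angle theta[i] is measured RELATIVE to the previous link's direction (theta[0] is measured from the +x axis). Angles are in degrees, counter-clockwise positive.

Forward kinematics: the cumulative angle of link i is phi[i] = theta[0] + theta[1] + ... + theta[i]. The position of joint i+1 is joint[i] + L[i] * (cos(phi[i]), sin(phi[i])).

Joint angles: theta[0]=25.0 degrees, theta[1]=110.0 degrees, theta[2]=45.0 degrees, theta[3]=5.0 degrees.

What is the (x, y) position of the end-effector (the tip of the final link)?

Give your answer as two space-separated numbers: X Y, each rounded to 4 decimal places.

Answer: -12.6017 9.0654

Derivation:
joint[0] = (0.0000, 0.0000)  (base)
link 0: phi[0] = 25 = 25 deg
  cos(25 deg) = 0.9063, sin(25 deg) = 0.4226
  joint[1] = (0.0000, 0.0000) + 8.2 * (0.9063, 0.4226) = (0.0000 + 7.4317, 0.0000 + 3.4655) = (7.4317, 3.4655)
link 1: phi[1] = 25 + 110 = 135 deg
  cos(135 deg) = -0.7071, sin(135 deg) = 0.7071
  joint[2] = (7.4317, 3.4655) + 9.3 * (-0.7071, 0.7071) = (7.4317 + -6.5761, 3.4655 + 6.5761) = (0.8556, 10.0416)
link 2: phi[2] = 25 + 110 + 45 = 180 deg
  cos(180 deg) = -1.0000, sin(180 deg) = 0.0000
  joint[3] = (0.8556, 10.0416) + 2.3 * (-1.0000, 0.0000) = (0.8556 + -2.3000, 10.0416 + 0.0000) = (-1.4444, 10.0416)
link 3: phi[3] = 25 + 110 + 45 + 5 = 185 deg
  cos(185 deg) = -0.9962, sin(185 deg) = -0.0872
  joint[4] = (-1.4444, 10.0416) + 11.2 * (-0.9962, -0.0872) = (-1.4444 + -11.1574, 10.0416 + -0.9761) = (-12.6017, 9.0654)
End effector: (-12.6017, 9.0654)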